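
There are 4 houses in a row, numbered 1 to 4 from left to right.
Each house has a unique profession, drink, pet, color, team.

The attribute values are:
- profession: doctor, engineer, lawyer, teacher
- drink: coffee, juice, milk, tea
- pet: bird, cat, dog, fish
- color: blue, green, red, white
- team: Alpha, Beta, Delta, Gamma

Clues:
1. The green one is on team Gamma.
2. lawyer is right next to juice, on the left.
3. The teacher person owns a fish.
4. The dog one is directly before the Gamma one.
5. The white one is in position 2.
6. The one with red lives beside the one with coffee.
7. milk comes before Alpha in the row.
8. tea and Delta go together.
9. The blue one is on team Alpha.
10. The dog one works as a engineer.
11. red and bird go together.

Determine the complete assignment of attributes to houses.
Solution:

House | Profession | Drink | Pet | Color | Team
-----------------------------------------------
  1   | doctor | tea | bird | red | Delta
  2   | engineer | coffee | dog | white | Beta
  3   | lawyer | milk | cat | green | Gamma
  4   | teacher | juice | fish | blue | Alpha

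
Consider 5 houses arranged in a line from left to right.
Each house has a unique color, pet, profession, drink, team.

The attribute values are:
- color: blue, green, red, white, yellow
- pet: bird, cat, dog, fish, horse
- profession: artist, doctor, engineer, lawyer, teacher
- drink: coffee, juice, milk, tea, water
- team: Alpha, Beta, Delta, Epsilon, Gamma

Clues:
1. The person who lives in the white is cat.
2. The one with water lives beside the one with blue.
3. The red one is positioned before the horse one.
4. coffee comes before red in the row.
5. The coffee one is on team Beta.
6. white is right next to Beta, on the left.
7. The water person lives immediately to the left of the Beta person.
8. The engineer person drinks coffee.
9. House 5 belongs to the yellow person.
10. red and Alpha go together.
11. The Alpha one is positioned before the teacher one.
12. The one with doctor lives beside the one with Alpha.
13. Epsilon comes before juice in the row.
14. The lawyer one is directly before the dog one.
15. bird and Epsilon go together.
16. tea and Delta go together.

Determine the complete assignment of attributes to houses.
Solution:

House | Color | Pet | Profession | Drink | Team
-----------------------------------------------
  1   | white | cat | lawyer | water | Gamma
  2   | blue | dog | engineer | coffee | Beta
  3   | green | bird | doctor | milk | Epsilon
  4   | red | fish | artist | juice | Alpha
  5   | yellow | horse | teacher | tea | Delta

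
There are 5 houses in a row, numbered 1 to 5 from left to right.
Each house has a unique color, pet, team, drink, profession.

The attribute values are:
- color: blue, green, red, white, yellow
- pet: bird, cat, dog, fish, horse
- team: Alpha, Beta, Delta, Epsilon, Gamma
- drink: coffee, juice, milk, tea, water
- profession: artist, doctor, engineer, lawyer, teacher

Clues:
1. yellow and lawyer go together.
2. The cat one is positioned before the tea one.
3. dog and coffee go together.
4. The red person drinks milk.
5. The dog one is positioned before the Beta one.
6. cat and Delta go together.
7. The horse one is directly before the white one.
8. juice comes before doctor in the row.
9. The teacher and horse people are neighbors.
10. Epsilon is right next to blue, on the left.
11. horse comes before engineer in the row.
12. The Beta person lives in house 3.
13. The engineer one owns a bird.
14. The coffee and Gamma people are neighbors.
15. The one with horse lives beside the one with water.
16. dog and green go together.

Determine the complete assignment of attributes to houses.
Solution:

House | Color | Pet | Team | Drink | Profession
-----------------------------------------------
  1   | green | dog | Epsilon | coffee | teacher
  2   | blue | horse | Gamma | juice | artist
  3   | white | bird | Beta | water | engineer
  4   | red | cat | Delta | milk | doctor
  5   | yellow | fish | Alpha | tea | lawyer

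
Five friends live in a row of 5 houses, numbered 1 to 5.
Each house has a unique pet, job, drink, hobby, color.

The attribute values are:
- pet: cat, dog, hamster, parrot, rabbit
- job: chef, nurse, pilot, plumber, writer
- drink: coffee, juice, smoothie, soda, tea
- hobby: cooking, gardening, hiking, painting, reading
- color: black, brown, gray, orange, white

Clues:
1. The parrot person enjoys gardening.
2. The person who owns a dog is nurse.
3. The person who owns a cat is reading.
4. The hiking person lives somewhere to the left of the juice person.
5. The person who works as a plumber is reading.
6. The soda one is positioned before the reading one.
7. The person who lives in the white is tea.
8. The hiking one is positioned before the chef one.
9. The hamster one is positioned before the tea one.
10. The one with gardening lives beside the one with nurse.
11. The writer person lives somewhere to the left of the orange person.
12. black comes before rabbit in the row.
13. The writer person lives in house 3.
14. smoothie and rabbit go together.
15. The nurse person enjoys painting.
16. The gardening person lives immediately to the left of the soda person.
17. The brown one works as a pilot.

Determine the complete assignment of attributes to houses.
Solution:

House | Pet | Job | Drink | Hobby | Color
-----------------------------------------
  1   | parrot | pilot | coffee | gardening | brown
  2   | dog | nurse | soda | painting | black
  3   | rabbit | writer | smoothie | hiking | gray
  4   | hamster | chef | juice | cooking | orange
  5   | cat | plumber | tea | reading | white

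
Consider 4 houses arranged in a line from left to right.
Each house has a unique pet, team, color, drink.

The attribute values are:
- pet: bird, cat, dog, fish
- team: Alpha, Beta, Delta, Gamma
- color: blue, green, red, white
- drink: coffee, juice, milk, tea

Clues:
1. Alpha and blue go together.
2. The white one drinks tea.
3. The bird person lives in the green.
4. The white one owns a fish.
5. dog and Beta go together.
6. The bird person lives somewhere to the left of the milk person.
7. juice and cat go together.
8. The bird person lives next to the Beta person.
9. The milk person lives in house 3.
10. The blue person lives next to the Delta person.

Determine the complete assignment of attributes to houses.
Solution:

House | Pet | Team | Color | Drink
----------------------------------
  1   | cat | Alpha | blue | juice
  2   | bird | Delta | green | coffee
  3   | dog | Beta | red | milk
  4   | fish | Gamma | white | tea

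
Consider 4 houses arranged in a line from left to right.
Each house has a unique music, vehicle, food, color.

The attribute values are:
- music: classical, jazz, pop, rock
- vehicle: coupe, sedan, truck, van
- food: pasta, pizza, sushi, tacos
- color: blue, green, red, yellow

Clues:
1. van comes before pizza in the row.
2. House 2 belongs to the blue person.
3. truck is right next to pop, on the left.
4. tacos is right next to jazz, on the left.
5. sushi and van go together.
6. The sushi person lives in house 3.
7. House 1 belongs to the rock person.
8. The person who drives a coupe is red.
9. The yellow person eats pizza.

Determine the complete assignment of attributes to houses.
Solution:

House | Music | Vehicle | Food | Color
--------------------------------------
  1   | rock | coupe | tacos | red
  2   | jazz | truck | pasta | blue
  3   | pop | van | sushi | green
  4   | classical | sedan | pizza | yellow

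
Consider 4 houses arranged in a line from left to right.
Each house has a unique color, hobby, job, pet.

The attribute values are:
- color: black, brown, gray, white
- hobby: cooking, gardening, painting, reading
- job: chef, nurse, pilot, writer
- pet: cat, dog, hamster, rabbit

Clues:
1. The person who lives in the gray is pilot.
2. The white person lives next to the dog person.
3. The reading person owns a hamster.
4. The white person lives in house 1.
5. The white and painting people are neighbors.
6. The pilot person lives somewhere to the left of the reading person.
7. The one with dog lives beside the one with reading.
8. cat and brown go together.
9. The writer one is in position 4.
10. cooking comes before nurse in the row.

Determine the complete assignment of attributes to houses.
Solution:

House | Color | Hobby | Job | Pet
---------------------------------
  1   | white | cooking | chef | rabbit
  2   | gray | painting | pilot | dog
  3   | black | reading | nurse | hamster
  4   | brown | gardening | writer | cat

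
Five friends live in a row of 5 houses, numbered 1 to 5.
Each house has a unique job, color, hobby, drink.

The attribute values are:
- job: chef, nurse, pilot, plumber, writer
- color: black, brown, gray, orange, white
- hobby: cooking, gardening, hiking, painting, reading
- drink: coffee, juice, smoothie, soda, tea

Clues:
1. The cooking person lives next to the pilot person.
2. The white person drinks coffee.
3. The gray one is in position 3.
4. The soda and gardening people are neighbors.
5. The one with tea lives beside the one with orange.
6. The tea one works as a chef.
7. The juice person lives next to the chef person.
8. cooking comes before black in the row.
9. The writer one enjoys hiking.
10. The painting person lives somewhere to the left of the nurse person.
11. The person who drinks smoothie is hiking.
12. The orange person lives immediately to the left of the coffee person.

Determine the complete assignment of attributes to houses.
Solution:

House | Job | Color | Hobby | Drink
-----------------------------------
  1   | plumber | brown | cooking | soda
  2   | pilot | black | gardening | juice
  3   | chef | gray | painting | tea
  4   | writer | orange | hiking | smoothie
  5   | nurse | white | reading | coffee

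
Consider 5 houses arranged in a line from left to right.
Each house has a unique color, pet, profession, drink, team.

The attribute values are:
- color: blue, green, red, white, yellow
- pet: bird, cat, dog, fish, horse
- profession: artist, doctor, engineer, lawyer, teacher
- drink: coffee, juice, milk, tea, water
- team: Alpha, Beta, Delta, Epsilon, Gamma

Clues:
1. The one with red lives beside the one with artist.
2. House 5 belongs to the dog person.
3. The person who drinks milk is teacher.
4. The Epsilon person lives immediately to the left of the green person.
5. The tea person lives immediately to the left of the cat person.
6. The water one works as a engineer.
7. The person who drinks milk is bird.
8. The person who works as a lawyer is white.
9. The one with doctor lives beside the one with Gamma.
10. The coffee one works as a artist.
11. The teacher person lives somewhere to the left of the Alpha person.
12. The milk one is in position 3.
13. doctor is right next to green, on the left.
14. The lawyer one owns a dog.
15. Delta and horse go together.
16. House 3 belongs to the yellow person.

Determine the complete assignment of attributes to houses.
Solution:

House | Color | Pet | Profession | Drink | Team
-----------------------------------------------
  1   | red | fish | doctor | tea | Epsilon
  2   | green | cat | artist | coffee | Gamma
  3   | yellow | bird | teacher | milk | Beta
  4   | blue | horse | engineer | water | Delta
  5   | white | dog | lawyer | juice | Alpha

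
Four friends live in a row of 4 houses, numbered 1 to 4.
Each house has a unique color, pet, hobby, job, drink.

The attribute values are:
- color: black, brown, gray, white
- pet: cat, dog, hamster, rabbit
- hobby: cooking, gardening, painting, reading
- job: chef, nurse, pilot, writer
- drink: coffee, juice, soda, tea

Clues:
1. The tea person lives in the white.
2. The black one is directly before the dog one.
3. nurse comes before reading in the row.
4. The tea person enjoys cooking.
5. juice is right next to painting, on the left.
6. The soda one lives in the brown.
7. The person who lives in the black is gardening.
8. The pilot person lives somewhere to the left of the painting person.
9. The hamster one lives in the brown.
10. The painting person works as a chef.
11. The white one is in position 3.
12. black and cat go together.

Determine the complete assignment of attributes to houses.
Solution:

House | Color | Pet | Hobby | Job | Drink
-----------------------------------------
  1   | black | cat | gardening | pilot | juice
  2   | gray | dog | painting | chef | coffee
  3   | white | rabbit | cooking | nurse | tea
  4   | brown | hamster | reading | writer | soda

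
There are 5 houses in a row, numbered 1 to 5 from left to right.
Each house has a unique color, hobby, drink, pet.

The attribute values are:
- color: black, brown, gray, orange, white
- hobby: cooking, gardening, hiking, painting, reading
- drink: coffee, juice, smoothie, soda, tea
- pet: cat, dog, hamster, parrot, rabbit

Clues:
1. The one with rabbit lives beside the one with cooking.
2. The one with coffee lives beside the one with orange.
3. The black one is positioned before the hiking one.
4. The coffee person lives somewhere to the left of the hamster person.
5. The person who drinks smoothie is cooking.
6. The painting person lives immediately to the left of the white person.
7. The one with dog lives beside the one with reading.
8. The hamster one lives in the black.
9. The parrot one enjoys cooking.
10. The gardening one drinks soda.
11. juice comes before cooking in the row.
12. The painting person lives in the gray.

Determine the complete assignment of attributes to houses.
Solution:

House | Color | Hobby | Drink | Pet
-----------------------------------
  1   | gray | painting | juice | dog
  2   | white | reading | coffee | rabbit
  3   | orange | cooking | smoothie | parrot
  4   | black | gardening | soda | hamster
  5   | brown | hiking | tea | cat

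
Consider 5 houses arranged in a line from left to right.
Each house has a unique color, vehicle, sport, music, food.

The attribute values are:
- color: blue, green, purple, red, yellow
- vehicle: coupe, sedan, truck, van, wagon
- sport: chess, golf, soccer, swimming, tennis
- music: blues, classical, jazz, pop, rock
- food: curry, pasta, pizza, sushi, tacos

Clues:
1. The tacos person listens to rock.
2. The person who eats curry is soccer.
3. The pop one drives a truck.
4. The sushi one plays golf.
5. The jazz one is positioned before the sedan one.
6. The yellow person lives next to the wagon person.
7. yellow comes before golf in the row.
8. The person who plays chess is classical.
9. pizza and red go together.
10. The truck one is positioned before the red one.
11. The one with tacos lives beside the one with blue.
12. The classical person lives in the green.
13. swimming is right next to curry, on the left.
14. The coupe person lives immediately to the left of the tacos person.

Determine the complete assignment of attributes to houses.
Solution:

House | Color | Vehicle | Sport | Music | Food
----------------------------------------------
  1   | green | coupe | chess | classical | pasta
  2   | yellow | van | swimming | rock | tacos
  3   | blue | wagon | soccer | jazz | curry
  4   | purple | truck | golf | pop | sushi
  5   | red | sedan | tennis | blues | pizza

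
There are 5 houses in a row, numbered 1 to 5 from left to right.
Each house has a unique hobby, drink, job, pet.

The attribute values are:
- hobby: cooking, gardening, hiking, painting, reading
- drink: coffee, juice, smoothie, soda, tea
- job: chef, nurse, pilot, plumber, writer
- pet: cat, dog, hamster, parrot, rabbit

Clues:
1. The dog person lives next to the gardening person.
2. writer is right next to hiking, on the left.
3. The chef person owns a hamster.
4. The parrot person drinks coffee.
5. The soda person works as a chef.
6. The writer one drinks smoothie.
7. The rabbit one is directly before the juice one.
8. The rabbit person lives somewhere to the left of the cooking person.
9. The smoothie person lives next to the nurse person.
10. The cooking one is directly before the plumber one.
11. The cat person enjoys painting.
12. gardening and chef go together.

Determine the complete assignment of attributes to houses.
Solution:

House | Hobby | Drink | Job | Pet
---------------------------------
  1   | reading | smoothie | writer | rabbit
  2   | hiking | juice | nurse | dog
  3   | gardening | soda | chef | hamster
  4   | cooking | coffee | pilot | parrot
  5   | painting | tea | plumber | cat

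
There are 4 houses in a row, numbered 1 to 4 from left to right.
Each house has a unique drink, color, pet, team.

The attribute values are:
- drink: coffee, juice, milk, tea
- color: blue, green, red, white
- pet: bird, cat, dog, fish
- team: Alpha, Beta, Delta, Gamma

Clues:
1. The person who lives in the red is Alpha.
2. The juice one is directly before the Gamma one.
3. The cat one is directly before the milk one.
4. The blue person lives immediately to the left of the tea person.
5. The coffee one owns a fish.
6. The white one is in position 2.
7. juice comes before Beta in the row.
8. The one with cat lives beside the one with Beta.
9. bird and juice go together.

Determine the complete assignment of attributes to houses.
Solution:

House | Drink | Color | Pet | Team
----------------------------------
  1   | juice | blue | bird | Delta
  2   | tea | white | cat | Gamma
  3   | milk | green | dog | Beta
  4   | coffee | red | fish | Alpha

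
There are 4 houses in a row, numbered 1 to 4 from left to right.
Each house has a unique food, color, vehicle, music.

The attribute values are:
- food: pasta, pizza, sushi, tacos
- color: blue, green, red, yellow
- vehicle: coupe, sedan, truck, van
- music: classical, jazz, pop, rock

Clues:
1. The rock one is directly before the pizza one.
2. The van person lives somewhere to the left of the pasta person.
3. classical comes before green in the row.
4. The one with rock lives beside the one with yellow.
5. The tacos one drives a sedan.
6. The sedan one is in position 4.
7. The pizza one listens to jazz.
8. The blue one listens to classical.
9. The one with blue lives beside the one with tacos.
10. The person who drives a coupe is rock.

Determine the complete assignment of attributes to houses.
Solution:

House | Food | Color | Vehicle | Music
--------------------------------------
  1   | sushi | red | coupe | rock
  2   | pizza | yellow | van | jazz
  3   | pasta | blue | truck | classical
  4   | tacos | green | sedan | pop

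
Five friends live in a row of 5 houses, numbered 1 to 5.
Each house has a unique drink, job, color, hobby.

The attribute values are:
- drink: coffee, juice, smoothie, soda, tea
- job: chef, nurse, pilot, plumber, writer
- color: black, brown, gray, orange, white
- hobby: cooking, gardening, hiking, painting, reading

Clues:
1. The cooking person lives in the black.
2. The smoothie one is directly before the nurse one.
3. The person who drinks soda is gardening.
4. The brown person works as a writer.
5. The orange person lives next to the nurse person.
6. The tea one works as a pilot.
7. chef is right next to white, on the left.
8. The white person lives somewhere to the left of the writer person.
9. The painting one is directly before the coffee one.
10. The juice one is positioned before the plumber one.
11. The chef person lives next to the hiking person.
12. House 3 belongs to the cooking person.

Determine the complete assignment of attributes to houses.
Solution:

House | Drink | Job | Color | Hobby
-----------------------------------
  1   | smoothie | chef | orange | painting
  2   | coffee | nurse | white | hiking
  3   | tea | pilot | black | cooking
  4   | juice | writer | brown | reading
  5   | soda | plumber | gray | gardening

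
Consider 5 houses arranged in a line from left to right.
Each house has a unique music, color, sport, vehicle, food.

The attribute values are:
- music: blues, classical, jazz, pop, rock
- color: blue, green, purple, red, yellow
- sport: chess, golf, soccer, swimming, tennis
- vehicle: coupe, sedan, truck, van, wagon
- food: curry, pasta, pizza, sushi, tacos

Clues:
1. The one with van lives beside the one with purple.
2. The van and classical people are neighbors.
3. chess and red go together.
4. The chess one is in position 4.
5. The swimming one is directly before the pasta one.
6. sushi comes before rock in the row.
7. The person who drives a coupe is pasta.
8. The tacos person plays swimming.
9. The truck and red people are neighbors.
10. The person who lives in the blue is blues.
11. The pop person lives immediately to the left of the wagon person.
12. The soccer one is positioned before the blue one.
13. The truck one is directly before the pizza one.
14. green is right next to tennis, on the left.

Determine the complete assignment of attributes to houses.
Solution:

House | Music | Color | Sport | Vehicle | Food
----------------------------------------------
  1   | jazz | green | swimming | van | tacos
  2   | classical | purple | tennis | coupe | pasta
  3   | pop | yellow | soccer | truck | sushi
  4   | rock | red | chess | wagon | pizza
  5   | blues | blue | golf | sedan | curry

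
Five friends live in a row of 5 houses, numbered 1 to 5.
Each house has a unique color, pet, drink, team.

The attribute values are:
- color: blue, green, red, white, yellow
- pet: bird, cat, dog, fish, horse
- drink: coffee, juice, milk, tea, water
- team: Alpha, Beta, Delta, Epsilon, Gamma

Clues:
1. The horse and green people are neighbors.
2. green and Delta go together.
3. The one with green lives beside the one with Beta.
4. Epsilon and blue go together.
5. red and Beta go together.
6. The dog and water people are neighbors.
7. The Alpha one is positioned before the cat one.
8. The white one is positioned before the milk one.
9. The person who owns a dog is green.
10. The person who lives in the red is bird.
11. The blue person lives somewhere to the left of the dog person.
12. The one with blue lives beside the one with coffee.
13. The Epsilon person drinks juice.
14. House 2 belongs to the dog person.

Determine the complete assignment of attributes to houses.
Solution:

House | Color | Pet | Drink | Team
----------------------------------
  1   | blue | horse | juice | Epsilon
  2   | green | dog | coffee | Delta
  3   | red | bird | water | Beta
  4   | white | fish | tea | Alpha
  5   | yellow | cat | milk | Gamma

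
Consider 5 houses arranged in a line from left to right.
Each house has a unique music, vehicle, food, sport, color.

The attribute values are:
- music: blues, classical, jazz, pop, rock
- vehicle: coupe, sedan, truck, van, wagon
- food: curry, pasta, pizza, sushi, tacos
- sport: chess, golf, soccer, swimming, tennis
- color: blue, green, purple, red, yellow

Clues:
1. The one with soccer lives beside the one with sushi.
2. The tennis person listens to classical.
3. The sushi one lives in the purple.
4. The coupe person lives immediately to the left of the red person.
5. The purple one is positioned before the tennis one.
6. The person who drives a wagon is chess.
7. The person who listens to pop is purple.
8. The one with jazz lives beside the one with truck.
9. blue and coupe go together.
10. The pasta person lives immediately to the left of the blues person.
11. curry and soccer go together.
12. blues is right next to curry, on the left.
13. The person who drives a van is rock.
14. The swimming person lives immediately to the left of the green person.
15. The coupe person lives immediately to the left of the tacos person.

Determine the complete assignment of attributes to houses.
Solution:

House | Music | Vehicle | Food | Sport | Color
----------------------------------------------
  1   | jazz | coupe | pasta | golf | blue
  2   | blues | truck | tacos | swimming | red
  3   | rock | van | curry | soccer | green
  4   | pop | wagon | sushi | chess | purple
  5   | classical | sedan | pizza | tennis | yellow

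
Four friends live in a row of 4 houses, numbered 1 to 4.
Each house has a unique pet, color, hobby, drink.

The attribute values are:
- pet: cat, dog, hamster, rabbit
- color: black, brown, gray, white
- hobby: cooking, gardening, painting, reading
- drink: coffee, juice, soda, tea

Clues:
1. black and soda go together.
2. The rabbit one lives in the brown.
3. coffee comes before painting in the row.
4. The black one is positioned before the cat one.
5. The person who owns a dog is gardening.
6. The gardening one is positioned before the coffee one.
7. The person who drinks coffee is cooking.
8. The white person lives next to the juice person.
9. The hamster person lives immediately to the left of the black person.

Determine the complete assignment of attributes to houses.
Solution:

House | Pet | Color | Hobby | Drink
-----------------------------------
  1   | hamster | gray | reading | tea
  2   | dog | black | gardening | soda
  3   | cat | white | cooking | coffee
  4   | rabbit | brown | painting | juice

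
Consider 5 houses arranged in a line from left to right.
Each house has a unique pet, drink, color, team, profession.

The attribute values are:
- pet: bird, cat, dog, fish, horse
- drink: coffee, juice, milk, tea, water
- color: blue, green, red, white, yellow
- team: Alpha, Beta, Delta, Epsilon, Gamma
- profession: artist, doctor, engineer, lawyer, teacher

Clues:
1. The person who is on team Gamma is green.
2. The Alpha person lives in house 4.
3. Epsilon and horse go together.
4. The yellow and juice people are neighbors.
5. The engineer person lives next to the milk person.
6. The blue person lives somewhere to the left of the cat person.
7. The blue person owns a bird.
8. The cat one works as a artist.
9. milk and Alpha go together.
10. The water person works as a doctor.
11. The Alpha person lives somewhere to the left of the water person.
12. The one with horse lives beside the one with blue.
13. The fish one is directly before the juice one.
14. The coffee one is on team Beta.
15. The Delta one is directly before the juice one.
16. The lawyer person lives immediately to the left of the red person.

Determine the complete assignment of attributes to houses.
Solution:

House | Pet | Drink | Color | Team | Profession
-----------------------------------------------
  1   | fish | tea | yellow | Delta | lawyer
  2   | horse | juice | red | Epsilon | teacher
  3   | bird | coffee | blue | Beta | engineer
  4   | cat | milk | white | Alpha | artist
  5   | dog | water | green | Gamma | doctor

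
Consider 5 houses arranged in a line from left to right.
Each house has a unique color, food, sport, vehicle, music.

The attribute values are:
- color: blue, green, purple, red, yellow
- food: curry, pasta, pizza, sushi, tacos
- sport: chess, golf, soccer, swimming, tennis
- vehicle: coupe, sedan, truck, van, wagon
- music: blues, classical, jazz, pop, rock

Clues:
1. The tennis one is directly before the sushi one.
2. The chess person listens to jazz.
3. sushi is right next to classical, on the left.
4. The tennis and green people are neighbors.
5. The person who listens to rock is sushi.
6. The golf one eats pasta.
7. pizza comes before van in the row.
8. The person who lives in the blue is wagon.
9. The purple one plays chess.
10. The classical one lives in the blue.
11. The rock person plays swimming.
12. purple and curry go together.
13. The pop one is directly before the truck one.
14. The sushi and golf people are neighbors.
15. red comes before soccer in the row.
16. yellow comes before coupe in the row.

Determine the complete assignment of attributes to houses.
Solution:

House | Color | Food | Sport | Vehicle | Music
----------------------------------------------
  1   | red | pizza | tennis | sedan | pop
  2   | green | sushi | swimming | truck | rock
  3   | blue | pasta | golf | wagon | classical
  4   | yellow | tacos | soccer | van | blues
  5   | purple | curry | chess | coupe | jazz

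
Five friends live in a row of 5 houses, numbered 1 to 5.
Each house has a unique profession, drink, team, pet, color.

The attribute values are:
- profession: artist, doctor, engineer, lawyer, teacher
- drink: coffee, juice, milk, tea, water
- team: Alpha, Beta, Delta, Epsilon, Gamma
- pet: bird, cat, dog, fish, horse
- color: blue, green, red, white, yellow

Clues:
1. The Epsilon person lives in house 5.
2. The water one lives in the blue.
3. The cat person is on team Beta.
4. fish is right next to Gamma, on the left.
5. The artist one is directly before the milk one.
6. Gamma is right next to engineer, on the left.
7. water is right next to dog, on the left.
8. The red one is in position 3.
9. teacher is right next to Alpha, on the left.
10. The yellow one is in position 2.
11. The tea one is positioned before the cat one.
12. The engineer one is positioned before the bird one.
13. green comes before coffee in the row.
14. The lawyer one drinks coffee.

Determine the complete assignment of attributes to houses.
Solution:

House | Profession | Drink | Team | Pet | Color
-----------------------------------------------
  1   | artist | water | Delta | fish | blue
  2   | teacher | milk | Gamma | dog | yellow
  3   | engineer | tea | Alpha | horse | red
  4   | doctor | juice | Beta | cat | green
  5   | lawyer | coffee | Epsilon | bird | white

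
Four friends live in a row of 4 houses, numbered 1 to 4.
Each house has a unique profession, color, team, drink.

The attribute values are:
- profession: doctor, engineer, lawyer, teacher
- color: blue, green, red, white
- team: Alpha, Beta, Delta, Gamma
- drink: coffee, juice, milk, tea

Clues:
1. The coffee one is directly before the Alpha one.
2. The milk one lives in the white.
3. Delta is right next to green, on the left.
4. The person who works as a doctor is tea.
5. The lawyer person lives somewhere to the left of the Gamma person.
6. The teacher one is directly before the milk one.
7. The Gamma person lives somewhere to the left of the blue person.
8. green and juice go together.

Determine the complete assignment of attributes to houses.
Solution:

House | Profession | Color | Team | Drink
-----------------------------------------
  1   | lawyer | red | Delta | coffee
  2   | teacher | green | Alpha | juice
  3   | engineer | white | Gamma | milk
  4   | doctor | blue | Beta | tea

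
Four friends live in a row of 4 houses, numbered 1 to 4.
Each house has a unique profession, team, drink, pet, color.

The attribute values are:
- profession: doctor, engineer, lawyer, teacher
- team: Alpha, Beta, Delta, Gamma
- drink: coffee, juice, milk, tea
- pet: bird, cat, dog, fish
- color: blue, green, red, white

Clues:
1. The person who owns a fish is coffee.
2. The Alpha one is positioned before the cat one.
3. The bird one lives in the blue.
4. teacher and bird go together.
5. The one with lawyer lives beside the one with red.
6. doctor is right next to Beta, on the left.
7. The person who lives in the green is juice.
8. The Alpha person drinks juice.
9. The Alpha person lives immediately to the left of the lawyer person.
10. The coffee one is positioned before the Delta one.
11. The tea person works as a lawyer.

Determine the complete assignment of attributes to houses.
Solution:

House | Profession | Team | Drink | Pet | Color
-----------------------------------------------
  1   | doctor | Alpha | juice | dog | green
  2   | lawyer | Beta | tea | cat | white
  3   | engineer | Gamma | coffee | fish | red
  4   | teacher | Delta | milk | bird | blue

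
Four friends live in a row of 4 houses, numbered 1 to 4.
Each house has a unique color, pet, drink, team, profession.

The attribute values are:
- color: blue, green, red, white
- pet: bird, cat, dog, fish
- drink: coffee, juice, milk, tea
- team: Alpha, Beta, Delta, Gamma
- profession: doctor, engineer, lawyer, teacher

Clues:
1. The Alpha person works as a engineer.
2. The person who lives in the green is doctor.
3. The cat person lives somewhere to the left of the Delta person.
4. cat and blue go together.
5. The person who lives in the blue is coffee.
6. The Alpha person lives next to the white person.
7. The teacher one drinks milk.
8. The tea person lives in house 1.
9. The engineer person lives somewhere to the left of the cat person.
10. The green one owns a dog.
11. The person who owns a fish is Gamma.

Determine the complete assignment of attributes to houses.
Solution:

House | Color | Pet | Drink | Team | Profession
-----------------------------------------------
  1   | red | bird | tea | Alpha | engineer
  2   | white | fish | milk | Gamma | teacher
  3   | blue | cat | coffee | Beta | lawyer
  4   | green | dog | juice | Delta | doctor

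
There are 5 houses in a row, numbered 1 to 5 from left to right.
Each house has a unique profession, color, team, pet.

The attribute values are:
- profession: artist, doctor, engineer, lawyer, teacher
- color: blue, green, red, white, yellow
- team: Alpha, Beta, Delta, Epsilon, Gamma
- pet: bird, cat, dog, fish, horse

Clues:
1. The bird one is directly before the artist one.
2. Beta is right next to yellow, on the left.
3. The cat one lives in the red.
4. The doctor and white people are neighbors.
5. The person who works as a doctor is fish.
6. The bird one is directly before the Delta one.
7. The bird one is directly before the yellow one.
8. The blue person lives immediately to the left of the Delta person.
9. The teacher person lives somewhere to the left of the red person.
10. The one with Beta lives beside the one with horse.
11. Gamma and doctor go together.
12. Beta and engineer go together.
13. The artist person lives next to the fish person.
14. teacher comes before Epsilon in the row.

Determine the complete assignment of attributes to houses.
Solution:

House | Profession | Color | Team | Pet
---------------------------------------
  1   | engineer | blue | Beta | bird
  2   | artist | yellow | Delta | horse
  3   | doctor | green | Gamma | fish
  4   | teacher | white | Alpha | dog
  5   | lawyer | red | Epsilon | cat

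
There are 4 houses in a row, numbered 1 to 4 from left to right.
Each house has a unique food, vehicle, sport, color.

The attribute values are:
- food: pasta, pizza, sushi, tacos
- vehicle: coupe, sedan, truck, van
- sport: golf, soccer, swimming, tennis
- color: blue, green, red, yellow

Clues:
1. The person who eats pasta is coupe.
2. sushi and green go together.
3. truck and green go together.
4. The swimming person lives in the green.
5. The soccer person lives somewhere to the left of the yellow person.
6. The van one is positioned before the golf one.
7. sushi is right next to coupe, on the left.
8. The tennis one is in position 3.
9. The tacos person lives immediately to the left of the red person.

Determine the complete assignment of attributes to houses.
Solution:

House | Food | Vehicle | Sport | Color
--------------------------------------
  1   | sushi | truck | swimming | green
  2   | pasta | coupe | soccer | blue
  3   | tacos | van | tennis | yellow
  4   | pizza | sedan | golf | red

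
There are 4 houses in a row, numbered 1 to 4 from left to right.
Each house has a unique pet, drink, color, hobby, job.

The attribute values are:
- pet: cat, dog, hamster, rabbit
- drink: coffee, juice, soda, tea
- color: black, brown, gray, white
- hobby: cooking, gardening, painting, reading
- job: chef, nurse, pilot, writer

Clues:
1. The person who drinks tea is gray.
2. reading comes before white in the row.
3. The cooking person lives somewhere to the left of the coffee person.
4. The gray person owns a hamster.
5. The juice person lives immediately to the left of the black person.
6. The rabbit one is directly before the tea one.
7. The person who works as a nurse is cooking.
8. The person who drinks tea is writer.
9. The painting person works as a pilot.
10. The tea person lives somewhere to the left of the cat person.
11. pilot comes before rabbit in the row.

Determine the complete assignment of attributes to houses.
Solution:

House | Pet | Drink | Color | Hobby | Job
-----------------------------------------
  1   | dog | juice | brown | painting | pilot
  2   | rabbit | soda | black | cooking | nurse
  3   | hamster | tea | gray | reading | writer
  4   | cat | coffee | white | gardening | chef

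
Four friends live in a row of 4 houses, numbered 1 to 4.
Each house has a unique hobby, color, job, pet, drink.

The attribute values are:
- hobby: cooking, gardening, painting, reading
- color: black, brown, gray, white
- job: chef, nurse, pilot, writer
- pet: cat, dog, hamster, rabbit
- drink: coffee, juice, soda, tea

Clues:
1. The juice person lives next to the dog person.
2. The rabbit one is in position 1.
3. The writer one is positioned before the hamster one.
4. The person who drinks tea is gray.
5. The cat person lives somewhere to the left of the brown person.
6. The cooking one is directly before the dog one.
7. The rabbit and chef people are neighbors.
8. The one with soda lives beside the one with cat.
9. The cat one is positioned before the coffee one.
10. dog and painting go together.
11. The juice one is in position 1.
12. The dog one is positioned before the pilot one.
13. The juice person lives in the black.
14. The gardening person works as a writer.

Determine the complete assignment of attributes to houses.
Solution:

House | Hobby | Color | Job | Pet | Drink
-----------------------------------------
  1   | cooking | black | nurse | rabbit | juice
  2   | painting | white | chef | dog | soda
  3   | gardening | gray | writer | cat | tea
  4   | reading | brown | pilot | hamster | coffee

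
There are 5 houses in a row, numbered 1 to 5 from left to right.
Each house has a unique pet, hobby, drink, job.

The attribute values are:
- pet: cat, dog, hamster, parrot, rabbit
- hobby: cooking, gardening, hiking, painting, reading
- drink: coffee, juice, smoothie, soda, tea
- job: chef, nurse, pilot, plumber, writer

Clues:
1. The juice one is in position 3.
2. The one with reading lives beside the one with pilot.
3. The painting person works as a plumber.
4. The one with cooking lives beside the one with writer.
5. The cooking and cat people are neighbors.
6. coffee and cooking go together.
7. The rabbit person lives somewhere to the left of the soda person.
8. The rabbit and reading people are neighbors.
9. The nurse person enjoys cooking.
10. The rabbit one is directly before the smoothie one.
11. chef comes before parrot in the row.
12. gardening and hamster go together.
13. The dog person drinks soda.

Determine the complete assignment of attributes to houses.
Solution:

House | Pet | Hobby | Drink | Job
---------------------------------
  1   | rabbit | cooking | coffee | nurse
  2   | cat | reading | smoothie | writer
  3   | hamster | gardening | juice | pilot
  4   | dog | hiking | soda | chef
  5   | parrot | painting | tea | plumber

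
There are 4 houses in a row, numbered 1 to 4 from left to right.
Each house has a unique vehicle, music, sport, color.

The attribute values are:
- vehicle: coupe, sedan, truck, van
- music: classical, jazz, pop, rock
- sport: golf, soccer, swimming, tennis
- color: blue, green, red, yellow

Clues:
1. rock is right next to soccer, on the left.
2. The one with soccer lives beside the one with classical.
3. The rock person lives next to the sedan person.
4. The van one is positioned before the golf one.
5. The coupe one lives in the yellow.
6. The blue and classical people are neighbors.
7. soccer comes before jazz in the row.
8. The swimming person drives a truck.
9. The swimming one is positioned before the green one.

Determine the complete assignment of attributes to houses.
Solution:

House | Vehicle | Music | Sport | Color
---------------------------------------
  1   | truck | rock | swimming | red
  2   | sedan | pop | soccer | blue
  3   | van | classical | tennis | green
  4   | coupe | jazz | golf | yellow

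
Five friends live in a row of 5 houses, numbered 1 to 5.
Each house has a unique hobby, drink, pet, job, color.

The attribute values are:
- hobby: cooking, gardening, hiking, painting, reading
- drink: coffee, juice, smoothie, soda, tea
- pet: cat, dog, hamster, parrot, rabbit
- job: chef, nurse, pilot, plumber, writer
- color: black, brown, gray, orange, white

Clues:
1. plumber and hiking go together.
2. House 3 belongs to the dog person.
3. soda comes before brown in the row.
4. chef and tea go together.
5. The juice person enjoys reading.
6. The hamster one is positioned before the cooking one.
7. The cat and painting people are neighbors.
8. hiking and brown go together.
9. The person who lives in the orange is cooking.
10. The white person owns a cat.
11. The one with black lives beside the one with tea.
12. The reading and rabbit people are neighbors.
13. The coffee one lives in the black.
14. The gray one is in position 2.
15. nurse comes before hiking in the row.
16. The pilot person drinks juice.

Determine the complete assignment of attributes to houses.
Solution:

House | Hobby | Drink | Pet | Job | Color
-----------------------------------------
  1   | reading | juice | cat | pilot | white
  2   | painting | soda | rabbit | nurse | gray
  3   | hiking | smoothie | dog | plumber | brown
  4   | gardening | coffee | hamster | writer | black
  5   | cooking | tea | parrot | chef | orange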